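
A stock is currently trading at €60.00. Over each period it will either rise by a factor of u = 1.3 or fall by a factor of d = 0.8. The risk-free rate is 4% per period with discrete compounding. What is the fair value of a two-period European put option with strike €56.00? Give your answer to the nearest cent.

€4.40

Risk-neutral probability p = (1 + 0.04 − 0.8)/(1.3 − 0.8) = 0.2400/0.5000 = 0.4800
Terminal stock prices: S_uu = 101.4, S_ud = 62.4, S_dd = 38.4
Terminal payoffs (K − S): max(-45.4, 0) = 0, max(-6.4, 0) = 0, max(17.6, 0) = 17.6
Node u (S = 78): V_u = 1/1.04·[0.4800·0.0000 + 0.5200·0.0000] = 0.0000
Node d (S = 48): V_d = 1/1.04·[0.4800·0.0000 + 0.5200·17.6000] = 8.8000
Node 0 (S = 60): V_0 = 1/1.04·[0.4800·0.0000 + 0.5200·8.8000] = 4.4000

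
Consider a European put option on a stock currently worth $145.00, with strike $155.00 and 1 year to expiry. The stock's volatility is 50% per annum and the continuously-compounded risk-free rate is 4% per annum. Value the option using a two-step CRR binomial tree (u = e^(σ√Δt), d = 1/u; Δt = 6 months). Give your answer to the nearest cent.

$29.85

CRR parameters: u = e^(σ√Δt) = e^(0.5·√0.5) = 1.4241, d = 1/u = 0.7022
Per-period rate: rΔt = 0.04·0.5 = 0.02, so R = e^0.02 = 1.0202
Risk-neutral probability p = (e^0.02 − 0.7022)/(1.4241 − 0.7022) = 0.3180/0.7219 = 0.4405
Terminal stock prices: S_uu = 294.1, S_ud = 145, S_dd = 71.49
Terminal payoffs (K − S): max(-139.1, 0) = 0, max(10, 0) = 10, max(83.51, 0) = 83.51
Node u (S = 206.5): V_u = e^(−0.02)·[0.4405·0.0000 + 0.5595·10.0000] = 5.4842
Node d (S = 101.8): V_d = e^(−0.02)·[0.4405·10.0000 + 0.5595·83.5050] = 50.1135
Node 0 (S = 145): V_0 = e^(−0.02)·[0.4405·5.4842 + 0.5595·50.1135] = 29.8511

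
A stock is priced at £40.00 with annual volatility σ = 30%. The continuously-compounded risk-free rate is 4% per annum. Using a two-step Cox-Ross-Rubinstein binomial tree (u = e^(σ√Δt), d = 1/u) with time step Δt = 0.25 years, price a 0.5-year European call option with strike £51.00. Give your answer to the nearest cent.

CRR parameters: u = e^(σ√Δt) = e^(0.3·√0.25) = 1.1618, d = 1/u = 0.8607
Per-period rate: rΔt = 0.04·0.25 = 0.01, so R = e^0.01 = 1.0101
Risk-neutral probability p = (e^0.01 − 0.8607)/(1.1618 − 0.8607) = 0.1493/0.3011 = 0.4959
Terminal stock prices: S_uu = 53.99, S_ud = 40, S_dd = 29.63
Terminal payoffs (S − K): max(2.994, 0) = 2.994, max(-11, 0) = 0, max(-21.37, 0) = 0
Node u (S = 46.47): V_u = e^(−0.01)·[0.4959·2.9944 + 0.5041·0.0000] = 1.4703
Node d (S = 34.43): V_d = e^(−0.01)·[0.4959·0.0000 + 0.5041·0.0000] = 0.0000
Node 0 (S = 40): V_0 = e^(−0.01)·[0.4959·1.4703 + 0.5041·0.0000] = 0.7219

£0.72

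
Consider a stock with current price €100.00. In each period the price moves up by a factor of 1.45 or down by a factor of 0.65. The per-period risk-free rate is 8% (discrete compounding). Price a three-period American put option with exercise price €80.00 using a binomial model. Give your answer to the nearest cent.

€10.34

Risk-neutral probability p = (1 + 0.08 − 0.65)/(1.45 − 0.65) = 0.4300/0.8000 = 0.5375
Terminal stock prices: S_uuu = 304.9, S_uud = 136.7, S_udd = 61.26, S_ddd = 27.46
Terminal payoffs (K − S): max(-224.9, 0) = 0, max(-56.66, 0) = 0, max(18.74, 0) = 18.74, max(52.54, 0) = 52.54
Node uu (S = 210.2): continuation = 1/1.08·[0.5375·0.0000 + 0.4625·0.0000] = 0.0000; exercise value = 0.0000 ≤ continuation, so V_uu = 0.0000
Node ud (S = 94.25): continuation = 1/1.08·[0.5375·0.0000 + 0.4625·18.7375] = 8.0242; exercise value = 0.0000 ≤ continuation, so V_ud = 8.0242
Node dd (S = 42.25): continuation = 1/1.08·[0.5375·18.7375 + 0.4625·52.5375] = 31.8241; exercise value = 37.7500 > continuation, so V_dd = 37.7500 (exercise)
Node u (S = 145): continuation = 1/1.08·[0.5375·0.0000 + 0.4625·8.0242] = 3.4363; exercise value = 0.0000 ≤ continuation, so V_u = 3.4363
Node d (S = 65): continuation = 1/1.08·[0.5375·8.0242 + 0.4625·37.7500] = 20.1596; exercise value = 15.0000 ≤ continuation, so V_d = 20.1596
Node 0 (S = 100): continuation = 1/1.08·[0.5375·3.4363 + 0.4625·20.1596] = 10.3433; exercise value = 0.0000 ≤ continuation, so V_0 = 10.3433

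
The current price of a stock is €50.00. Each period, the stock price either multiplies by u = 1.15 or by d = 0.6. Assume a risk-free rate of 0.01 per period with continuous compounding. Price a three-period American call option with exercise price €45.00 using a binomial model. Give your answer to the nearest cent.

Risk-neutral probability p = (e^0.01 − 0.6)/(1.15 − 0.6) = 0.4101/0.5500 = 0.7455
Terminal stock prices: S_uuu = 76.04, S_uud = 39.67, S_udd = 20.7, S_ddd = 10.8
Terminal payoffs (S − K): max(31.04, 0) = 31.04, max(-5.325, 0) = 0, max(-24.3, 0) = 0, max(-34.2, 0) = 0
Node uu (S = 66.12): continuation = e^(−0.01)·[0.7455·31.0437 + 0.2545·0.0000] = 22.9142; exercise value = 21.1250 ≤ continuation, so V_uu = 22.9142
Node ud (S = 34.5): continuation = e^(−0.01)·[0.7455·0.0000 + 0.2545·0.0000] = 0.0000; exercise value = 0.0000 ≤ continuation, so V_ud = 0.0000
Node dd (S = 18): continuation = e^(−0.01)·[0.7455·0.0000 + 0.2545·0.0000] = 0.0000; exercise value = 0.0000 ≤ continuation, so V_dd = 0.0000
Node u (S = 57.5): continuation = e^(−0.01)·[0.7455·22.9142 + 0.2545·0.0000] = 16.9136; exercise value = 12.5000 ≤ continuation, so V_u = 16.9136
Node d (S = 30): continuation = e^(−0.01)·[0.7455·0.0000 + 0.2545·0.0000] = 0.0000; exercise value = 0.0000 ≤ continuation, so V_d = 0.0000
Node 0 (S = 50): continuation = e^(−0.01)·[0.7455·16.9136 + 0.2545·0.0000] = 12.4844; exercise value = 5.0000 ≤ continuation, so V_0 = 12.4844

€12.48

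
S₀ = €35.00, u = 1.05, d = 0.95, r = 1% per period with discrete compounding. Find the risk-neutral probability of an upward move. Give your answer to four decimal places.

Risk-neutral probability p = (1 + 0.01 − 0.95)/(1.05 − 0.95) = 0.0600/0.1000 = 0.6000

p = 0.6000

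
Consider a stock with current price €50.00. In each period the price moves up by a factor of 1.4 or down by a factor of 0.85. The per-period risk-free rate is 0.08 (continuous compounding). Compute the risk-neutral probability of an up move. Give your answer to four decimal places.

p = 0.4242

Risk-neutral probability p = (e^0.08 − 0.85)/(1.4 − 0.85) = 0.2333/0.5500 = 0.4242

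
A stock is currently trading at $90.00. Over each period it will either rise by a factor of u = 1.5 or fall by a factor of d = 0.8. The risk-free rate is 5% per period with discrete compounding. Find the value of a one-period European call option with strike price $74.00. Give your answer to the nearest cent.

Risk-neutral probability p = (1 + 0.05 − 0.8)/(1.5 − 0.8) = 0.2500/0.7000 = 0.3571
Terminal stock prices: S_u = 135, S_d = 72
Terminal payoffs (S − K): max(61, 0) = 61, max(-2, 0) = 0
Node 0 (S = 90): V_0 = 1/1.05·[0.3571·61.0000 + 0.6429·0.0000] = 20.7483

$20.75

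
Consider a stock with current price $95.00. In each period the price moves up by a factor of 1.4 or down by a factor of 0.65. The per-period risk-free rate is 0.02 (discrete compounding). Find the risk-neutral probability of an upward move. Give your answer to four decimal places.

Risk-neutral probability p = (1 + 0.02 − 0.65)/(1.4 − 0.65) = 0.3700/0.7500 = 0.4933

p = 0.4933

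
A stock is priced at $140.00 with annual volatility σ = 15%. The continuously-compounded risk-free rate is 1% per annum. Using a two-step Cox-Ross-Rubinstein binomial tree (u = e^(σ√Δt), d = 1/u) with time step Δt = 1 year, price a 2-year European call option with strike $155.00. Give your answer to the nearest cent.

CRR parameters: u = e^(σ√Δt) = e^(0.15·√1) = 1.1618, d = 1/u = 0.8607
Per-period rate: rΔt = 0.01·1 = 0.01, so R = e^0.01 = 1.0101
Risk-neutral probability p = (e^0.01 − 0.8607)/(1.1618 − 0.8607) = 0.1493/0.3011 = 0.4959
Terminal stock prices: S_uu = 189, S_ud = 140, S_dd = 103.7
Terminal payoffs (S − K): max(33.98, 0) = 33.98, max(-15, 0) = 0, max(-51.29, 0) = 0
Node u (S = 162.7): V_u = e^(−0.01)·[0.4959·33.9802 + 0.5041·0.0000] = 16.6847
Node d (S = 120.5): V_d = e^(−0.01)·[0.4959·0.0000 + 0.5041·0.0000] = 0.0000
Node 0 (S = 140): V_0 = e^(−0.01)·[0.4959·16.6847 + 0.5041·0.0000] = 8.1923

$8.19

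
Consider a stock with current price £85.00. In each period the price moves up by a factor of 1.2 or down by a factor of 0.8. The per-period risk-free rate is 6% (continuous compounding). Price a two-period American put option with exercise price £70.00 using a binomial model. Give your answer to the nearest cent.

£1.65

Risk-neutral probability p = (e^0.06 − 0.8)/(1.2 − 0.8) = 0.2618/0.4000 = 0.6546
Terminal stock prices: S_uu = 122.4, S_ud = 81.6, S_dd = 54.4
Terminal payoffs (K − S): max(-52.4, 0) = 0, max(-11.6, 0) = 0, max(15.6, 0) = 15.6
Node u (S = 102): continuation = e^(−0.06)·[0.6546·0.0000 + 0.3454·0.0000] = 0.0000; exercise value = 0.0000 ≤ continuation, so V_u = 0.0000
Node d (S = 68): continuation = e^(−0.06)·[0.6546·0.0000 + 0.3454·15.6000] = 5.0746; exercise value = 2.0000 ≤ continuation, so V_d = 5.0746
Node 0 (S = 85): continuation = e^(−0.06)·[0.6546·0.0000 + 0.3454·5.0746] = 1.6507; exercise value = 0.0000 ≤ continuation, so V_0 = 1.6507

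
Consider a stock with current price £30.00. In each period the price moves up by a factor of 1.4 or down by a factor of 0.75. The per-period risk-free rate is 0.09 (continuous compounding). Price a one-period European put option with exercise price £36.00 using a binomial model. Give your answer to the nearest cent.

£5.81

Risk-neutral probability p = (e^0.09 − 0.75)/(1.4 − 0.75) = 0.3442/0.6500 = 0.5295
Terminal stock prices: S_u = 42, S_d = 22.5
Terminal payoffs (K − S): max(-6, 0) = 0, max(13.5, 0) = 13.5
Node 0 (S = 30): V_0 = e^(−0.09)·[0.5295·0.0000 + 0.4705·13.5000] = 5.8051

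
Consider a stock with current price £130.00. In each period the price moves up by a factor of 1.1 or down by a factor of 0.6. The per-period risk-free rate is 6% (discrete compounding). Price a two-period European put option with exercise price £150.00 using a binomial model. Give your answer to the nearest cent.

Risk-neutral probability p = (1 + 0.06 − 0.6)/(1.1 − 0.6) = 0.4600/0.5000 = 0.9200
Terminal stock prices: S_uu = 157.3, S_ud = 85.8, S_dd = 46.8
Terminal payoffs (K − S): max(-7.3, 0) = 0, max(64.2, 0) = 64.2, max(103.2, 0) = 103.2
Node u (S = 143): V_u = 1/1.06·[0.9200·0.0000 + 0.0800·64.2000] = 4.8453
Node d (S = 78): V_d = 1/1.06·[0.9200·64.2000 + 0.0800·103.2000] = 63.5094
Node 0 (S = 130): V_0 = 1/1.06·[0.9200·4.8453 + 0.0800·63.5094] = 8.9985

£9.00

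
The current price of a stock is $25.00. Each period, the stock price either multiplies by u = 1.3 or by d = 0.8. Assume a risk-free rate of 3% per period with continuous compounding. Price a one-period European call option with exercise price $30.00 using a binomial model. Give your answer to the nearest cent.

$1.12

Risk-neutral probability p = (e^0.03 − 0.8)/(1.3 − 0.8) = 0.2305/0.5000 = 0.4609
Terminal stock prices: S_u = 32.5, S_d = 20
Terminal payoffs (S − K): max(2.5, 0) = 2.5, max(-10, 0) = 0
Node 0 (S = 25): V_0 = e^(−0.03)·[0.4609·2.5000 + 0.5391·0.0000] = 1.1182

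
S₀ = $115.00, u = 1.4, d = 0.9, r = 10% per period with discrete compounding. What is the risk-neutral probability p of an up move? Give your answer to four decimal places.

p = 0.4000

Risk-neutral probability p = (1 + 0.1 − 0.9)/(1.4 − 0.9) = 0.2000/0.5000 = 0.4000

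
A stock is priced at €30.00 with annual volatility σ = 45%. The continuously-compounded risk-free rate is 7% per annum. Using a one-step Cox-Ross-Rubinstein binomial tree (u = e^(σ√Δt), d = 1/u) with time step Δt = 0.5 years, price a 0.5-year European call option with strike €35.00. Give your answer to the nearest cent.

CRR parameters: u = e^(σ√Δt) = e^(0.45·√0.5) = 1.3746, d = 1/u = 0.7275
Per-period rate: rΔt = 0.07·0.5 = 0.035, so R = e^0.035 = 1.0356
Risk-neutral probability p = (e^0.035 − 0.7275)/(1.3746 − 0.7275) = 0.3082/0.6472 = 0.4762
Terminal stock prices: S_u = 41.24, S_d = 21.82
Terminal payoffs (S − K): max(6.239, 0) = 6.239, max(-13.18, 0) = 0
Node 0 (S = 30): V_0 = e^(−0.035)·[0.4762·6.2395 + 0.5238·0.0000] = 2.8687

€2.87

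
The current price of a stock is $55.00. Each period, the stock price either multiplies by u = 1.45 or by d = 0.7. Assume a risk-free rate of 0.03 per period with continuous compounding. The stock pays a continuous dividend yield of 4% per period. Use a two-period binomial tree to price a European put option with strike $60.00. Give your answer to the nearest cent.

$13.57

Per-period risk-free factor R = e^0.03 = 1.0305; dividend-adjusted growth = e^(0.03−0.04) = 0.9900.
Risk-neutral probability p = (0.9900 − 0.7)/(1.45 − 0.7) = 0.2900/0.7500 = 0.3867
Terminal stock prices: S_uu = 115.6, S_ud = 55.82, S_dd = 26.95
Terminal payoffs (K − S): max(-55.64, 0) = 0, max(4.175, 0) = 4.175, max(33.05, 0) = 33.05
Node u (S = 79.75): V_u = e^(−0.03)·[0.3867·0.0000 + 0.6133·4.1750] = 2.4847
Node d (S = 38.5): V_d = e^(−0.03)·[0.3867·4.1750 + 0.6133·33.0500] = 21.2363
Node 0 (S = 55): V_0 = e^(−0.03)·[0.3867·2.4847 + 0.6133·21.2363] = 13.5712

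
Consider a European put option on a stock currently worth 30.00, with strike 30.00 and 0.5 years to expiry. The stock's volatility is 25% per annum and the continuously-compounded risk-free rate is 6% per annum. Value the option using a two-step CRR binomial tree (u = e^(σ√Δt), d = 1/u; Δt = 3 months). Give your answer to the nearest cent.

CRR parameters: u = e^(σ√Δt) = e^(0.25·√0.25) = 1.1331, d = 1/u = 0.8825
Per-period rate: rΔt = 0.06·0.25 = 0.015, so R = e^0.015 = 1.0151
Risk-neutral probability p = (e^0.015 − 0.8825)/(1.1331 − 0.8825) = 0.1326/0.2507 = 0.5291
Terminal stock prices: S_uu = 38.52, S_ud = 30, S_dd = 23.36
Terminal payoffs (K − S): max(-8.521, 0) = 0, max(0, 0) = 0, max(6.636, 0) = 6.636
Node u (S = 33.99): V_u = e^(−0.015)·[0.5291·0.0000 + 0.4709·0.0000] = 0.0000
Node d (S = 26.47): V_d = e^(−0.015)·[0.5291·0.0000 + 0.4709·6.6360] = 3.0785
Node 0 (S = 30): V_0 = e^(−0.015)·[0.5291·0.0000 + 0.4709·3.0785] = 1.4281

1.43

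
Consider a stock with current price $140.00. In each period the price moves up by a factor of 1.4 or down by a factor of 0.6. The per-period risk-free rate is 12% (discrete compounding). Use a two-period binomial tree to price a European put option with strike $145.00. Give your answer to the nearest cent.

$19.18

Risk-neutral probability p = (1 + 0.12 − 0.6)/(1.4 − 0.6) = 0.5200/0.8000 = 0.6500
Terminal stock prices: S_uu = 274.4, S_ud = 117.6, S_dd = 50.4
Terminal payoffs (K − S): max(-129.4, 0) = 0, max(27.4, 0) = 27.4, max(94.6, 0) = 94.6
Node u (S = 196): V_u = 1/1.12·[0.6500·0.0000 + 0.3500·27.4000] = 8.5625
Node d (S = 84): V_d = 1/1.12·[0.6500·27.4000 + 0.3500·94.6000] = 45.4643
Node 0 (S = 140): V_0 = 1/1.12·[0.6500·8.5625 + 0.3500·45.4643] = 19.1769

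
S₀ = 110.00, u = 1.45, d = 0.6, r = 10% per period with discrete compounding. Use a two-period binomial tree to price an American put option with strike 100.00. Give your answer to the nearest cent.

Risk-neutral probability p = (1 + 0.1 − 0.6)/(1.45 − 0.6) = 0.5000/0.8500 = 0.5882
Terminal stock prices: S_uu = 231.3, S_ud = 95.7, S_dd = 39.6
Terminal payoffs (K − S): max(-131.3, 0) = 0, max(4.3, 0) = 4.3, max(60.4, 0) = 60.4
Node u (S = 159.5): continuation = 1/1.1·[0.5882·0.0000 + 0.4118·4.3000] = 1.6096; exercise value = 0.0000 ≤ continuation, so V_u = 1.6096
Node d (S = 66): continuation = 1/1.1·[0.5882·4.3000 + 0.4118·60.4000] = 24.9091; exercise value = 34.0000 > continuation, so V_d = 34.0000 (exercise)
Node 0 (S = 110): continuation = 1/1.1·[0.5882·1.6096 + 0.4118·34.0000] = 13.5880; exercise value = 0.0000 ≤ continuation, so V_0 = 13.5880

13.59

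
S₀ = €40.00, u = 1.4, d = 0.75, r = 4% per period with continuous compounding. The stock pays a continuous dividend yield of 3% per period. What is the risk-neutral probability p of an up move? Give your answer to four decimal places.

p = 0.4001

Per-period risk-free factor R = e^0.04 = 1.0408; dividend-adjusted growth = e^(0.04−0.03) = 1.0101.
Risk-neutral probability p = (1.0101 − 0.75)/(1.4 − 0.75) = 0.2601/0.6500 = 0.4001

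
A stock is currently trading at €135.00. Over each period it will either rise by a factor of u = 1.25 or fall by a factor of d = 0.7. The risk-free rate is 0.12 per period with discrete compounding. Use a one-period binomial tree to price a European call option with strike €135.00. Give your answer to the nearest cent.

Risk-neutral probability p = (1 + 0.12 − 0.7)/(1.25 − 0.7) = 0.4200/0.5500 = 0.7636
Terminal stock prices: S_u = 168.8, S_d = 94.5
Terminal payoffs (S − K): max(33.75, 0) = 33.75, max(-40.5, 0) = 0
Node 0 (S = 135): V_0 = 1/1.12·[0.7636·33.7500 + 0.2364·0.0000] = 23.0114

€23.01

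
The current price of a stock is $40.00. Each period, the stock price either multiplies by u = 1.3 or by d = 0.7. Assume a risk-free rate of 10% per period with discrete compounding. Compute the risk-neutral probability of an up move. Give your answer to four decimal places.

Risk-neutral probability p = (1 + 0.1 − 0.7)/(1.3 − 0.7) = 0.4000/0.6000 = 0.6667

p = 0.6667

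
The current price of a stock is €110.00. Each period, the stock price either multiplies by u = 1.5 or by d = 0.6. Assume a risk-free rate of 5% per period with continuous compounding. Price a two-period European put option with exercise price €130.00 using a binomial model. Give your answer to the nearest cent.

Risk-neutral probability p = (e^0.05 − 0.6)/(1.5 − 0.6) = 0.4513/0.9000 = 0.5014
Terminal stock prices: S_uu = 247.5, S_ud = 99, S_dd = 39.6
Terminal payoffs (K − S): max(-117.5, 0) = 0, max(31, 0) = 31, max(90.4, 0) = 90.4
Node u (S = 165): V_u = e^(−0.05)·[0.5014·0.0000 + 0.4986·31.0000] = 14.7024
Node d (S = 66): V_d = e^(−0.05)·[0.5014·31.0000 + 0.4986·90.4000] = 57.6598
Node 0 (S = 110): V_0 = e^(−0.05)·[0.5014·14.7024 + 0.4986·57.6598] = 34.3588

€34.36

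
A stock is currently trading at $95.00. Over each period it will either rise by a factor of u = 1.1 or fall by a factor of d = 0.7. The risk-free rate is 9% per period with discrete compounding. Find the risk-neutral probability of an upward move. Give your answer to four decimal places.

p = 0.9750

Risk-neutral probability p = (1 + 0.09 − 0.7)/(1.1 − 0.7) = 0.3900/0.4000 = 0.9750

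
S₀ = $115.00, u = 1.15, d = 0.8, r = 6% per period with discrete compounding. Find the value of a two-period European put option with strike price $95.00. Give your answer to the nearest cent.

$1.26

Risk-neutral probability p = (1 + 0.06 − 0.8)/(1.15 − 0.8) = 0.2600/0.3500 = 0.7429
Terminal stock prices: S_uu = 152.1, S_ud = 105.8, S_dd = 73.6
Terminal payoffs (K − S): max(-57.09, 0) = 0, max(-10.8, 0) = 0, max(21.4, 0) = 21.4
Node u (S = 132.2): V_u = 1/1.06·[0.7429·0.0000 + 0.2571·0.0000] = 0.0000
Node d (S = 92): V_d = 1/1.06·[0.7429·0.0000 + 0.2571·21.4000] = 5.1914
Node 0 (S = 115): V_0 = 1/1.06·[0.7429·0.0000 + 0.2571·5.1914] = 1.2594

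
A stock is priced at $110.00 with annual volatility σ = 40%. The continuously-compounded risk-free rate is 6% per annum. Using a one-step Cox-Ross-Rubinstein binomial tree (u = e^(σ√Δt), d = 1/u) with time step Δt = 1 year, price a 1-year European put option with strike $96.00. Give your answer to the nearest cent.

CRR parameters: u = e^(σ√Δt) = e^(0.4·√1) = 1.4918, d = 1/u = 0.6703
Per-period rate: rΔt = 0.06·1 = 0.06, so R = e^0.06 = 1.0618
Risk-neutral probability p = (e^0.06 − 0.6703)/(1.4918 − 0.6703) = 0.3915/0.8215 = 0.4766
Terminal stock prices: S_u = 164.1, S_d = 73.74
Terminal payoffs (K − S): max(-68.1, 0) = 0, max(22.26, 0) = 22.26
Node 0 (S = 110): V_0 = e^(−0.06)·[0.4766·0.0000 + 0.5234·22.2648] = 10.9751

$10.98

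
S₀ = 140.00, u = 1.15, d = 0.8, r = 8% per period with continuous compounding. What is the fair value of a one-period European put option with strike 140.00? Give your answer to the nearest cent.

Risk-neutral probability p = (e^0.08 − 0.8)/(1.15 − 0.8) = 0.2833/0.3500 = 0.8094
Terminal stock prices: S_u = 161, S_d = 112
Terminal payoffs (K − S): max(-21, 0) = 0, max(28, 0) = 28
Node 0 (S = 140): V_0 = e^(−0.08)·[0.8094·0.0000 + 0.1906·28.0000] = 4.9267

4.93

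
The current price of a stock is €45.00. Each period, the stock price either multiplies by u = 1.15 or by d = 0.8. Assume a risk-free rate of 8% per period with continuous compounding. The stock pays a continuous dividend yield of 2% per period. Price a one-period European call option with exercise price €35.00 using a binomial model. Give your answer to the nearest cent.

Per-period risk-free factor R = e^0.08 = 1.0833; dividend-adjusted growth = e^(0.08−0.02) = 1.0618.
Risk-neutral probability p = (1.0618 − 0.8)/(1.15 − 0.8) = 0.2618/0.3500 = 0.7481
Terminal stock prices: S_u = 51.75, S_d = 36
Terminal payoffs (S − K): max(16.75, 0) = 16.75, max(1, 0) = 1
Node 0 (S = 45): V_0 = e^(−0.08)·[0.7481·16.7500 + 0.2519·1.0000] = 11.7999

€11.80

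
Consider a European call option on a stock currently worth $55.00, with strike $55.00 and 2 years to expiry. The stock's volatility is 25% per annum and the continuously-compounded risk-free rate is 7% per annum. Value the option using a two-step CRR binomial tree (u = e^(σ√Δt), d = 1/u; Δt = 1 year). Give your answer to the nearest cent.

$10.48

CRR parameters: u = e^(σ√Δt) = e^(0.25·√1) = 1.2840, d = 1/u = 0.7788
Per-period rate: rΔt = 0.07·1 = 0.07, so R = e^0.07 = 1.0725
Risk-neutral probability p = (e^0.07 − 0.7788)/(1.2840 − 0.7788) = 0.2937/0.5052 = 0.5813
Terminal stock prices: S_uu = 90.68, S_ud = 55, S_dd = 33.36
Terminal payoffs (S − K): max(35.68, 0) = 35.68, max(0, 0) = 0, max(-21.64, 0) = 0
Node u (S = 70.62): V_u = e^(−0.07)·[0.5813·35.6797 + 0.4187·0.0000] = 19.3397
Node d (S = 42.83): V_d = e^(−0.07)·[0.5813·0.0000 + 0.4187·0.0000] = 0.0000
Node 0 (S = 55): V_0 = e^(−0.07)·[0.5813·19.3397 + 0.4187·0.0000] = 10.4829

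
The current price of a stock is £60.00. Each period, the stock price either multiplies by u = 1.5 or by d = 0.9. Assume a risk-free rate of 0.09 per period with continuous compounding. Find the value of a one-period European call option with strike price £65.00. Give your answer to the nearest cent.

£7.39

Risk-neutral probability p = (e^0.09 − 0.9)/(1.5 − 0.9) = 0.1942/0.6000 = 0.3236
Terminal stock prices: S_u = 90, S_d = 54
Terminal payoffs (S − K): max(25, 0) = 25, max(-11, 0) = 0
Node 0 (S = 60): V_0 = e^(−0.09)·[0.3236·25.0000 + 0.6764·0.0000] = 7.3942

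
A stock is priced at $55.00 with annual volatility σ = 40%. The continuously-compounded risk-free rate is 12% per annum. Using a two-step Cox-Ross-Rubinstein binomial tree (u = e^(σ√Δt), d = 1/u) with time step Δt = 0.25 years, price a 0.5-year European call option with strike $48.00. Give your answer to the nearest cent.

CRR parameters: u = e^(σ√Δt) = e^(0.4·√0.25) = 1.2214, d = 1/u = 0.8187
Per-period rate: rΔt = 0.12·0.25 = 0.03, so R = e^0.03 = 1.0305
Risk-neutral probability p = (e^0.03 − 0.8187)/(1.2214 − 0.8187) = 0.2117/0.4027 = 0.5258
Terminal stock prices: S_uu = 82.05, S_ud = 55, S_dd = 36.87
Terminal payoffs (S − K): max(34.05, 0) = 34.05, max(7, 0) = 7, max(-11.13, 0) = 0
Node u (S = 67.18): V_u = e^(−0.03)·[0.5258·34.0504 + 0.4742·7.0000] = 20.5958
Node d (S = 45.03): V_d = e^(−0.03)·[0.5258·7.0000 + 0.4742·0.0000] = 3.5718
Node 0 (S = 55): V_0 = e^(−0.03)·[0.5258·20.5958 + 0.4742·3.5718] = 12.1528

$12.15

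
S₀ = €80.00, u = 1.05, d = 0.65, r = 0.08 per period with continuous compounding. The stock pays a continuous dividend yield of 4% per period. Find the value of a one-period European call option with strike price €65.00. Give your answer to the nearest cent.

Per-period risk-free factor R = e^0.08 = 1.0833; dividend-adjusted growth = e^(0.08−0.04) = 1.0408.
Risk-neutral probability p = (1.0408 − 0.65)/(1.05 − 0.65) = 0.3908/0.4000 = 0.9770
Terminal stock prices: S_u = 84, S_d = 52
Terminal payoffs (S − K): max(19, 0) = 19, max(-13, 0) = 0
Node 0 (S = 80): V_0 = e^(−0.08)·[0.9770·19.0000 + 0.0230·0.0000] = 17.1363

€17.14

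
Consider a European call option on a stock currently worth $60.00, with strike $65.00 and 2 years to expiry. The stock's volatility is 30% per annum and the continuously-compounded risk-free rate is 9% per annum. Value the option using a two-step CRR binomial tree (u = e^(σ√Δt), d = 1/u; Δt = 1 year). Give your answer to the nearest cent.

CRR parameters: u = e^(σ√Δt) = e^(0.3·√1) = 1.3499, d = 1/u = 0.7408
Per-period rate: rΔt = 0.09·1 = 0.09, so R = e^0.09 = 1.0942
Risk-neutral probability p = (e^0.09 − 0.7408)/(1.3499 − 0.7408) = 0.3534/0.6090 = 0.5802
Terminal stock prices: S_uu = 109.3, S_ud = 60, S_dd = 32.93
Terminal payoffs (S − K): max(44.33, 0) = 44.33, max(-5, 0) = 0, max(-32.07, 0) = 0
Node u (S = 80.99): V_u = e^(−0.09)·[0.5802·44.3271 + 0.4198·0.0000] = 23.5044
Node d (S = 44.45): V_d = e^(−0.09)·[0.5802·0.0000 + 0.4198·0.0000] = 0.0000
Node 0 (S = 60): V_0 = e^(−0.09)·[0.5802·23.5044 + 0.4198·0.0000] = 12.4632

$12.46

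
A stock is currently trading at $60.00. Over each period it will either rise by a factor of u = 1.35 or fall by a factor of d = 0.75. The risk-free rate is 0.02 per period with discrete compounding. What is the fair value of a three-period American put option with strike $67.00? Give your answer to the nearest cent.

$15.17

Risk-neutral probability p = (1 + 0.02 − 0.75)/(1.35 − 0.75) = 0.2700/0.6000 = 0.4500
Terminal stock prices: S_uuu = 147.6, S_uud = 82.01, S_udd = 45.56, S_ddd = 25.31
Terminal payoffs (K − S): max(-80.62, 0) = 0, max(-15.01, 0) = 0, max(21.44, 0) = 21.44, max(41.69, 0) = 41.69
Node uu (S = 109.4): continuation = 1/1.02·[0.4500·0.0000 + 0.5500·0.0000] = 0.0000; exercise value = 0.0000 ≤ continuation, so V_uu = 0.0000
Node ud (S = 60.75): continuation = 1/1.02·[0.4500·0.0000 + 0.5500·21.4375] = 11.5594; exercise value = 6.2500 ≤ continuation, so V_ud = 11.5594
Node dd (S = 33.75): continuation = 1/1.02·[0.4500·21.4375 + 0.5500·41.6875] = 31.9363; exercise value = 33.2500 > continuation, so V_dd = 33.2500 (exercise)
Node u (S = 81): continuation = 1/1.02·[0.4500·0.0000 + 0.5500·11.5594] = 6.2330; exercise value = 0.0000 ≤ continuation, so V_u = 6.2330
Node d (S = 45): continuation = 1/1.02·[0.4500·11.5594 + 0.5500·33.2500] = 23.0287; exercise value = 22.0000 ≤ continuation, so V_d = 23.0287
Node 0 (S = 60): continuation = 1/1.02·[0.4500·6.2330 + 0.5500·23.0287] = 15.1673; exercise value = 7.0000 ≤ continuation, so V_0 = 15.1673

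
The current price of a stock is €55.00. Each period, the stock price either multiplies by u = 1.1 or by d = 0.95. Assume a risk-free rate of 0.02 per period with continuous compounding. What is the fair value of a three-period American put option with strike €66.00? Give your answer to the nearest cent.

€11.00

Risk-neutral probability p = (e^0.02 − 0.95)/(1.1 − 0.95) = 0.0702/0.1500 = 0.4680
Terminal stock prices: S_uuu = 73.21, S_uud = 63.22, S_udd = 54.6, S_ddd = 47.16
Terminal payoffs (K − S): max(-7.205, 0) = 0, max(2.777, 0) = 2.777, max(11.4, 0) = 11.4, max(18.84, 0) = 18.84
Node uu (S = 66.55): continuation = e^(−0.02)·[0.4680·0.0000 + 0.5320·2.7775] = 1.4483; exercise value = 0.0000 ≤ continuation, so V_uu = 1.4483
Node ud (S = 57.48): continuation = e^(−0.02)·[0.4680·2.7775 + 0.5320·11.3987] = 7.2181; exercise value = 8.5250 > continuation, so V_ud = 8.5250 (exercise)
Node dd (S = 49.64): continuation = e^(−0.02)·[0.4680·11.3987 + 0.5320·18.8444] = 15.0556; exercise value = 16.3625 > continuation, so V_dd = 16.3625 (exercise)
Node u (S = 60.5): continuation = e^(−0.02)·[0.4680·1.4483 + 0.5320·8.5250] = 5.1098; exercise value = 5.5000 > continuation, so V_u = 5.5000 (exercise)
Node d (S = 52.25): continuation = e^(−0.02)·[0.4680·8.5250 + 0.5320·16.3625] = 12.4431; exercise value = 13.7500 > continuation, so V_d = 13.7500 (exercise)
Node 0 (S = 55): continuation = e^(−0.02)·[0.4680·5.5000 + 0.5320·13.7500] = 9.6931; exercise value = 11.0000 > continuation, so V_0 = 11.0000 (exercise)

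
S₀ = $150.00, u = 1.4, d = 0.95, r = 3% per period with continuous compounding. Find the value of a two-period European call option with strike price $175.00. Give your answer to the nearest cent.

Risk-neutral probability p = (e^0.03 − 0.95)/(1.4 − 0.95) = 0.0805/0.4500 = 0.1788
Terminal stock prices: S_uu = 294, S_ud = 199.5, S_dd = 135.4
Terminal payoffs (S − K): max(119, 0) = 119, max(24.5, 0) = 24.5, max(-39.62, 0) = 0
Node u (S = 210): V_u = e^(−0.03)·[0.1788·119.0000 + 0.8212·24.5000] = 40.1720
Node d (S = 142.5): V_d = e^(−0.03)·[0.1788·24.5000 + 0.8212·0.0000] = 4.2508
Node 0 (S = 150): V_0 = e^(−0.03)·[0.1788·40.1720 + 0.8212·4.2508] = 10.3577

$10.36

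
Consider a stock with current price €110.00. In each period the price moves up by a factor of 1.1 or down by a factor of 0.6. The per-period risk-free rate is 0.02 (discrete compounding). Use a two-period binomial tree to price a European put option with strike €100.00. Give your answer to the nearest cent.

€8.57

Risk-neutral probability p = (1 + 0.02 − 0.6)/(1.1 − 0.6) = 0.4200/0.5000 = 0.8400
Terminal stock prices: S_uu = 133.1, S_ud = 72.6, S_dd = 39.6
Terminal payoffs (K − S): max(-33.1, 0) = 0, max(27.4, 0) = 27.4, max(60.4, 0) = 60.4
Node u (S = 121): V_u = 1/1.02·[0.8400·0.0000 + 0.1600·27.4000] = 4.2980
Node d (S = 66): V_d = 1/1.02·[0.8400·27.4000 + 0.1600·60.4000] = 32.0392
Node 0 (S = 110): V_0 = 1/1.02·[0.8400·4.2980 + 0.1600·32.0392] = 8.5653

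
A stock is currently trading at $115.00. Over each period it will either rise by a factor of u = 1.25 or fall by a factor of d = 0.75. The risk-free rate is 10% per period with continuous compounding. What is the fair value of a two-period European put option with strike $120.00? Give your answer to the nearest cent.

Risk-neutral probability p = (e^0.1 − 0.75)/(1.25 − 0.75) = 0.3552/0.5000 = 0.7103
Terminal stock prices: S_uu = 179.7, S_ud = 107.8, S_dd = 64.69
Terminal payoffs (K − S): max(-59.69, 0) = 0, max(12.19, 0) = 12.19, max(55.31, 0) = 55.31
Node u (S = 143.8): V_u = e^(−0.1)·[0.7103·0.0000 + 0.2897·12.1875] = 3.1943
Node d (S = 86.25): V_d = e^(−0.1)·[0.7103·12.1875 + 0.2897·55.3125] = 22.3305
Node 0 (S = 115): V_0 = e^(−0.1)·[0.7103·3.1943 + 0.2897·22.3305] = 7.9058

$7.91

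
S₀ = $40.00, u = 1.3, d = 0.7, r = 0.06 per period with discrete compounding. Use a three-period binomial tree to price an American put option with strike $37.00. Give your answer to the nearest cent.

$4.33

Risk-neutral probability p = (1 + 0.06 − 0.7)/(1.3 − 0.7) = 0.3600/0.6000 = 0.6000
Terminal stock prices: S_uuu = 87.88, S_uud = 47.32, S_udd = 25.48, S_ddd = 13.72
Terminal payoffs (K − S): max(-50.88, 0) = 0, max(-10.32, 0) = 0, max(11.52, 0) = 11.52, max(23.28, 0) = 23.28
Node uu (S = 67.6): continuation = 1/1.06·[0.6000·0.0000 + 0.4000·0.0000] = 0.0000; exercise value = 0.0000 ≤ continuation, so V_uu = 0.0000
Node ud (S = 36.4): continuation = 1/1.06·[0.6000·0.0000 + 0.4000·11.5200] = 4.3472; exercise value = 0.6000 ≤ continuation, so V_ud = 4.3472
Node dd (S = 19.6): continuation = 1/1.06·[0.6000·11.5200 + 0.4000·23.2800] = 15.3057; exercise value = 17.4000 > continuation, so V_dd = 17.4000 (exercise)
Node u (S = 52): continuation = 1/1.06·[0.6000·0.0000 + 0.4000·4.3472] = 1.6404; exercise value = 0.0000 ≤ continuation, so V_u = 1.6404
Node d (S = 28): continuation = 1/1.06·[0.6000·4.3472 + 0.4000·17.4000] = 9.0267; exercise value = 9.0000 ≤ continuation, so V_d = 9.0267
Node 0 (S = 40): continuation = 1/1.06·[0.6000·1.6404 + 0.4000·9.0267] = 4.3349; exercise value = 0.0000 ≤ continuation, so V_0 = 4.3349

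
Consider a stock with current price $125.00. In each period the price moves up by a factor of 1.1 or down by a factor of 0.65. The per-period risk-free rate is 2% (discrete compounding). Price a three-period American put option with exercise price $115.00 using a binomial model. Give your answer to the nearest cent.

$11.37

Risk-neutral probability p = (1 + 0.02 − 0.65)/(1.1 − 0.65) = 0.3700/0.4500 = 0.8222
Terminal stock prices: S_uuu = 166.4, S_uud = 98.31, S_udd = 58.09, S_ddd = 34.33
Terminal payoffs (K − S): max(-51.38, 0) = 0, max(16.69, 0) = 16.69, max(56.91, 0) = 56.91, max(80.67, 0) = 80.67
Node uu (S = 151.3): continuation = 1/1.02·[0.8222·0.0000 + 0.1778·16.6875] = 2.9085; exercise value = 0.0000 ≤ continuation, so V_uu = 2.9085
Node ud (S = 89.38): continuation = 1/1.02·[0.8222·16.6875 + 0.1778·56.9062] = 23.3701; exercise value = 25.6250 > continuation, so V_ud = 25.6250 (exercise)
Node dd (S = 52.81): continuation = 1/1.02·[0.8222·56.9062 + 0.1778·80.6719] = 59.9326; exercise value = 62.1875 > continuation, so V_dd = 62.1875 (exercise)
Node u (S = 137.5): continuation = 1/1.02·[0.8222·2.9085 + 0.1778·25.6250] = 6.8108; exercise value = 0.0000 ≤ continuation, so V_u = 6.8108
Node d (S = 81.25): continuation = 1/1.02·[0.8222·25.6250 + 0.1778·62.1875] = 31.4951; exercise value = 33.7500 > continuation, so V_d = 33.7500 (exercise)
Node 0 (S = 125): continuation = 1/1.02·[0.8222·6.8108 + 0.1778·33.7500] = 11.3725; exercise value = 0.0000 ≤ continuation, so V_0 = 11.3725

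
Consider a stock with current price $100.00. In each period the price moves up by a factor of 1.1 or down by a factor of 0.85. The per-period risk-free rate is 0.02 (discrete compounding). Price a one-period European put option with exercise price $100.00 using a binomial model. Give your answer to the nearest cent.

$4.71

Risk-neutral probability p = (1 + 0.02 − 0.85)/(1.1 − 0.85) = 0.1700/0.2500 = 0.6800
Terminal stock prices: S_u = 110, S_d = 85
Terminal payoffs (K − S): max(-10, 0) = 0, max(15, 0) = 15
Node 0 (S = 100): V_0 = 1/1.02·[0.6800·0.0000 + 0.3200·15.0000] = 4.7059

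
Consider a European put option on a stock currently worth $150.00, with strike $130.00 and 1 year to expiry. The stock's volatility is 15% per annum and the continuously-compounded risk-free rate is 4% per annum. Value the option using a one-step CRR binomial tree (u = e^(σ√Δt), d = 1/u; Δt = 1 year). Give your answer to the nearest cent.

$0.35

CRR parameters: u = e^(σ√Δt) = e^(0.15·√1) = 1.1618, d = 1/u = 0.8607
Per-period rate: rΔt = 0.04·1 = 0.04, so R = e^0.04 = 1.0408
Risk-neutral probability p = (e^0.04 − 0.8607)/(1.1618 − 0.8607) = 0.1801/0.3011 = 0.5981
Terminal stock prices: S_u = 174.3, S_d = 129.1
Terminal payoffs (K − S): max(-44.28, 0) = 0, max(0.8938, 0) = 0.8938
Node 0 (S = 150): V_0 = e^(−0.04)·[0.5981·0.0000 + 0.4019·0.8938] = 0.3451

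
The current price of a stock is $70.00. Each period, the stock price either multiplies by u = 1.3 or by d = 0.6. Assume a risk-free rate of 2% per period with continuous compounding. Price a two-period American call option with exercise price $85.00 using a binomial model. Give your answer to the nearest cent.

Risk-neutral probability p = (e^0.02 − 0.6)/(1.3 − 0.6) = 0.4202/0.7000 = 0.6003
Terminal stock prices: S_uu = 118.3, S_ud = 54.6, S_dd = 25.2
Terminal payoffs (S − K): max(33.3, 0) = 33.3, max(-30.4, 0) = 0, max(-59.8, 0) = 0
Node u (S = 91): continuation = e^(−0.02)·[0.6003·33.3000 + 0.3997·0.0000] = 19.5938; exercise value = 6.0000 ≤ continuation, so V_u = 19.5938
Node d (S = 42): continuation = e^(−0.02)·[0.6003·0.0000 + 0.3997·0.0000] = 0.0000; exercise value = 0.0000 ≤ continuation, so V_d = 0.0000
Node 0 (S = 70): continuation = e^(−0.02)·[0.6003·19.5938 + 0.3997·0.0000] = 11.5290; exercise value = 0.0000 ≤ continuation, so V_0 = 11.5290

$11.53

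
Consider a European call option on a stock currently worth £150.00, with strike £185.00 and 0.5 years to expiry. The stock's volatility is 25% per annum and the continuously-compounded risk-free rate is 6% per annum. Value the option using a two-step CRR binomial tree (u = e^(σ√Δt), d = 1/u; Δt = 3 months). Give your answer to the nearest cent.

CRR parameters: u = e^(σ√Δt) = e^(0.25·√0.25) = 1.1331, d = 1/u = 0.8825
Per-period rate: rΔt = 0.06·0.25 = 0.015, so R = e^0.015 = 1.0151
Risk-neutral probability p = (e^0.015 − 0.8825)/(1.1331 − 0.8825) = 0.1326/0.2507 = 0.5291
Terminal stock prices: S_uu = 192.6, S_ud = 150, S_dd = 116.8
Terminal payoffs (S − K): max(7.604, 0) = 7.604, max(-35, 0) = 0, max(-68.18, 0) = 0
Node u (S = 170): V_u = e^(−0.015)·[0.5291·7.6038 + 0.4709·0.0000] = 3.9632
Node d (S = 132.4): V_d = e^(−0.015)·[0.5291·0.0000 + 0.4709·0.0000] = 0.0000
Node 0 (S = 150): V_0 = e^(−0.015)·[0.5291·3.9632 + 0.4709·0.0000] = 2.0656

£2.07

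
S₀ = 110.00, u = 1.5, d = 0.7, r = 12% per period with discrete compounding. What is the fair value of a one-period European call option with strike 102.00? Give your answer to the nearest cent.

Risk-neutral probability p = (1 + 0.12 − 0.7)/(1.5 − 0.7) = 0.4200/0.8000 = 0.5250
Terminal stock prices: S_u = 165, S_d = 77
Terminal payoffs (S − K): max(63, 0) = 63, max(-25, 0) = 0
Node 0 (S = 110): V_0 = 1/1.12·[0.5250·63.0000 + 0.4750·0.0000] = 29.5313

29.53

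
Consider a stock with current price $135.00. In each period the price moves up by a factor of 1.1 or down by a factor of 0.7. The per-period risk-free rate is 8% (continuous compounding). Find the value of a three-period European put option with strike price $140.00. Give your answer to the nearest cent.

$2.59

Risk-neutral probability p = (e^0.08 − 0.7)/(1.1 − 0.7) = 0.3833/0.4000 = 0.9582
Terminal stock prices: S_uuu = 179.7, S_uud = 114.3, S_udd = 72.76, S_ddd = 46.3
Terminal payoffs (K − S): max(-39.69, 0) = 0, max(25.65, 0) = 25.65, max(67.24, 0) = 67.24, max(93.7, 0) = 93.7
Node uu (S = 163.4): V_uu = e^(−0.08)·[0.9582·0.0000 + 0.0418·25.6550] = 0.9895
Node ud (S = 103.9): V_ud = e^(−0.08)·[0.9582·25.6550 + 0.0418·67.2350] = 25.2863
Node dd (S = 66.15): V_dd = e^(−0.08)·[0.9582·67.2350 + 0.0418·93.6950] = 63.0863
Node u (S = 148.5): V_u = e^(−0.08)·[0.9582·0.9895 + 0.0418·25.2863] = 1.8506
Node d (S = 94.5): V_d = e^(−0.08)·[0.9582·25.2863 + 0.0418·63.0863] = 24.8001
Node 0 (S = 135): V_0 = e^(−0.08)·[0.9582·1.8506 + 0.0418·24.8001] = 2.5934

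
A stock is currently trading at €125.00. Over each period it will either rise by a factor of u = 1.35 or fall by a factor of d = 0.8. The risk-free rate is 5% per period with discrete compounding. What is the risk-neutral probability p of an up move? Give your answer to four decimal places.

p = 0.4545

Risk-neutral probability p = (1 + 0.05 − 0.8)/(1.35 − 0.8) = 0.2500/0.5500 = 0.4545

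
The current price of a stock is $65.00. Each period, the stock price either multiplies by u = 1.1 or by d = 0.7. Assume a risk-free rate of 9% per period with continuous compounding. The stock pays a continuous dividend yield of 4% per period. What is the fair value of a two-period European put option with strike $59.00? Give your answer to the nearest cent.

Per-period risk-free factor R = e^0.09 = 1.0942; dividend-adjusted growth = e^(0.09−0.04) = 1.0513.
Risk-neutral probability p = (1.0513 − 0.7)/(1.1 − 0.7) = 0.3513/0.4000 = 0.8782
Terminal stock prices: S_uu = 78.65, S_ud = 50.05, S_dd = 31.85
Terminal payoffs (K − S): max(-19.65, 0) = 0, max(8.95, 0) = 8.95, max(27.15, 0) = 27.15
Node u (S = 71.5): V_u = e^(−0.09)·[0.8782·0.0000 + 0.1218·8.9500] = 0.9965
Node d (S = 45.5): V_d = e^(−0.09)·[0.8782·8.9500 + 0.1218·27.1500] = 10.2060
Node 0 (S = 65): V_0 = e^(−0.09)·[0.8782·0.9965 + 0.1218·10.2060] = 1.9361

$1.94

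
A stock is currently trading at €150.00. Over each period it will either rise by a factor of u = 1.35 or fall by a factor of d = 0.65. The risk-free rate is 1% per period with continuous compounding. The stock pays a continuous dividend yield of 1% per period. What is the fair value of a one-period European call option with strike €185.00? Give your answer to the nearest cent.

Per-period risk-free factor R = e^0.01 = 1.0101; dividend-adjusted growth = e^(0.01−0.01) = 1.0000.
Risk-neutral probability p = (1.0000 − 0.65)/(1.35 − 0.65) = 0.3500/0.7000 = 0.5000
Terminal stock prices: S_u = 202.5, S_d = 97.5
Terminal payoffs (S − K): max(17.5, 0) = 17.5, max(-87.5, 0) = 0
Node 0 (S = 150): V_0 = e^(−0.01)·[0.5000·17.5000 + 0.5000·0.0000] = 8.6629

€8.66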